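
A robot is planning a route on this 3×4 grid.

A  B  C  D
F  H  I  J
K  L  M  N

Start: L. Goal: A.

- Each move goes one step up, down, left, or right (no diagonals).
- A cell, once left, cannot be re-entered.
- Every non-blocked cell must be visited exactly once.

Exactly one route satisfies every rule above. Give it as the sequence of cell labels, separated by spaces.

L K F H I M N J D C B A

Need to visit all 12 open cells exactly once, starting at L and ending at A.
Route from L: left to K, up to F, 2× right (reaching I), down to M, right to N, 2× up (reaching D), 3× left (reaching A) — 11 moves in all.
Check: all 12 open cells covered.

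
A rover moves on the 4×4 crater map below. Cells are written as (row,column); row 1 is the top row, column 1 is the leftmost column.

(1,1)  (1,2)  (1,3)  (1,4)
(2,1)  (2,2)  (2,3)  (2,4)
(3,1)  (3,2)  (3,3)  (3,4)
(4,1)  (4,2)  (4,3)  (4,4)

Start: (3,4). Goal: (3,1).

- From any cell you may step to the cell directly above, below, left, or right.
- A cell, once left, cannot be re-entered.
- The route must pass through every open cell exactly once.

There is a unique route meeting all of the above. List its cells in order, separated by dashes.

Need to visit all 16 open cells exactly once, starting at (3,4) and ending at (3,1).
Cell (1,4) has only two open neighbours ((2,4) and (1,3)), so the path must pass straight through it: one of those is the cell it's entered from and the other is where it exits.
Route from (3,4): down 1 to (4,4), left 1 to (4,3), up 2 to (2,3), right 1 to (2,4), up 1 to (1,4), left 3 to (1,1), down 1 to (2,1), right 1 to (2,2), down 2 to (4,2), left 1 to (4,1), up 1 to (3,1) — 15 moves in all.
Check: all 16 open cells covered.

(3,4) - (4,4) - (4,3) - (3,3) - (2,3) - (2,4) - (1,4) - (1,3) - (1,2) - (1,1) - (2,1) - (2,2) - (3,2) - (4,2) - (4,1) - (3,1)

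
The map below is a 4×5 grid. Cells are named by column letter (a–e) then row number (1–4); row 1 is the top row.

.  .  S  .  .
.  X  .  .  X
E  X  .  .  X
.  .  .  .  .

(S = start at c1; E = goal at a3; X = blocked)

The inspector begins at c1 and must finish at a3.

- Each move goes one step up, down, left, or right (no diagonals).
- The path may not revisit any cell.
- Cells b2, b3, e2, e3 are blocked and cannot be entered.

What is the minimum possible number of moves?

The Manhattan distance from c1 to a3 is |1−3| + |3−1| = 4, so at least 4 moves are needed.
A route of 4 moves achieves this: c1 → b1 → a1 → a2 → a3.
Since 4 matches the lower bound, it is optimal.

4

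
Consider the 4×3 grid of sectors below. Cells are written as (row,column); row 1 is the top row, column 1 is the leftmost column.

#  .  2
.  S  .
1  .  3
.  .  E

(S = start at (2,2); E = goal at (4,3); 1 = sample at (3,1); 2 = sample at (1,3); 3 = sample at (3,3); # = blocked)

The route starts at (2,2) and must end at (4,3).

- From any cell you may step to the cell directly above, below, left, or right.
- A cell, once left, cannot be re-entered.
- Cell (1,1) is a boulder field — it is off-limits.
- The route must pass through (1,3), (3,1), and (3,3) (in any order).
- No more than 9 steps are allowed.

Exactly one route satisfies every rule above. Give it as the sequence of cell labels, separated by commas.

(2,2), (1,2), (1,3), (2,3), (3,3), (3,2), (3,1), (4,1), (4,2), (4,3)

Any route must reach (1,3), (3,1), and (3,3) and still end at (4,3) within 9 moves, so the order of the required stops is forced.
Route from (2,2): up to (1,2), right to (1,3), 2× down (reaching (3,3)), 2× left (reaching (3,1)), down to (4,1), 2× right (reaching (4,3)) — 9 moves in all.
Check: all required cells visited; 9 ≤ 9 moves.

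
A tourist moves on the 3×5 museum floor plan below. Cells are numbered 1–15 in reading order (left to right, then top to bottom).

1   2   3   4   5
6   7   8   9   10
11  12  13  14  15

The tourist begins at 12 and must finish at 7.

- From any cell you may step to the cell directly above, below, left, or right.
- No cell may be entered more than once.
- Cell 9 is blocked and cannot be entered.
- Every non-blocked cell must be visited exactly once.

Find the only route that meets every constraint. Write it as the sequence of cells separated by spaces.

Need to visit all 14 open cells exactly once, starting at 12 and ending at 7.
Route from 12: left 1 to 11, up 2 to 1, right 4 to 5, down 2 to 15, left 2 to 13, up 1 to 8, left 1 to 7 — 13 moves in all.
Check: all 14 open cells covered.

12 11 6 1 2 3 4 5 10 15 14 13 8 7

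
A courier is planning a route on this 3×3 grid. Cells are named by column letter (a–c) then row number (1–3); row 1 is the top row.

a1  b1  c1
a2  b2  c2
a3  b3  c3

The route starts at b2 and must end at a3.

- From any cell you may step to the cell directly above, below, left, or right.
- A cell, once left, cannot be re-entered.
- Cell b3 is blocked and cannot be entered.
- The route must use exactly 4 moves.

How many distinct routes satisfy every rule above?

Need simple routes of exactly 4 moves from b2 to a3 (Manhattan distance 2, so 1 moves are spent on a detour and 1 undoing it).
Enumerating: b2 b1 a1 a2 a3.
That gives 1 route.

1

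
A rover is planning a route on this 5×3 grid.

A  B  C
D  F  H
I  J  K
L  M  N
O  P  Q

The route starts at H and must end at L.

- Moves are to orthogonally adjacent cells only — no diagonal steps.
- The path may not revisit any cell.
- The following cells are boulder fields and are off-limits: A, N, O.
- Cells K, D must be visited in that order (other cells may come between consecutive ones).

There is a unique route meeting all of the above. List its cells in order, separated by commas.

H, K, J, F, D, I, L

The waypoints must appear in the order K, D, with no cell reused.
Route from H: down 1 to K, left 1 to J, up 1 to F, left 1 to D, down 2 to L — 6 moves in all.
Check: order respected (K at step 1, D at step 4).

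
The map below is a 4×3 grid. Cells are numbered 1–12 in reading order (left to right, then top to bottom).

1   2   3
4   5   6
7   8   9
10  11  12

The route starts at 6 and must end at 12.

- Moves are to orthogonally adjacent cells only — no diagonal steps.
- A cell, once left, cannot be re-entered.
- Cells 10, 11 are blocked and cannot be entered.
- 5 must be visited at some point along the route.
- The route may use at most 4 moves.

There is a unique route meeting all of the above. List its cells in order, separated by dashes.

6 - 5 - 8 - 9 - 12

The budget equals the shortest possible length, so every move has to be on a shortest route through the required cells.
Route from 6: left to 5, down to 8, right to 9, down to 12 — 4 moves in all.
Check: all required cells visited; 4 ≤ 4 moves.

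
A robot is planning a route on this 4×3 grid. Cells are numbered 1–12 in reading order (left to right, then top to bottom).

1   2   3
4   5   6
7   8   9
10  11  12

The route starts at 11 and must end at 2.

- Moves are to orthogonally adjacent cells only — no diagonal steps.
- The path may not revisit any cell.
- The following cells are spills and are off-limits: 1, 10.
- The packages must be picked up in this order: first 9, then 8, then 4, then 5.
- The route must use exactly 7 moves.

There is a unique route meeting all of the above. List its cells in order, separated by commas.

11, 12, 9, 8, 7, 4, 5, 2

The waypoints must appear in the order 9, 8, 4, 5, with no cell reused.
Route from 11: right 1 to 12, up 1 to 9, left 2 to 7, up 1 to 4, right 1 to 5, up 1 to 2 — 7 moves in all.
Check: order respected (9 at step 2, 8 at step 3, 4 at step 5, 5 at step 6); 7 moves as required.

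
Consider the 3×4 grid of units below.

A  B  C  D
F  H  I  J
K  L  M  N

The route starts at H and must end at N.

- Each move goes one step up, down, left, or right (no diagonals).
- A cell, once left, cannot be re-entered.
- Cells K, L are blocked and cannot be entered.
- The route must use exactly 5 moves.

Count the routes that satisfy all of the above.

Need simple routes of exactly 5 moves from H to N (Manhattan distance 3, so 1 moves are spent on a detour and 1 undoing it).
Enumerating: H B C I M N | H B C I J N | H B C D J N | H I C D J N.
That gives 4 routes.

4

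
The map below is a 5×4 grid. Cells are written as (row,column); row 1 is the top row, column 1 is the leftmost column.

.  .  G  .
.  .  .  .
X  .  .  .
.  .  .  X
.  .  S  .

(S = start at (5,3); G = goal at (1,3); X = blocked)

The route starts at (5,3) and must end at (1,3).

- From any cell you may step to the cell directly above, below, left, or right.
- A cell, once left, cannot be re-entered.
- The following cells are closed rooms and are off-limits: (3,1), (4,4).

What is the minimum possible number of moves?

The Manhattan distance from (5,3) to (1,3) is |5−1| + |3−3| = 4, so at least 4 moves are needed.
A route of 4 moves achieves this: (5,3) → (4,3) → (3,3) → (2,3) → (1,3).
Since 4 matches the lower bound, it is optimal.

4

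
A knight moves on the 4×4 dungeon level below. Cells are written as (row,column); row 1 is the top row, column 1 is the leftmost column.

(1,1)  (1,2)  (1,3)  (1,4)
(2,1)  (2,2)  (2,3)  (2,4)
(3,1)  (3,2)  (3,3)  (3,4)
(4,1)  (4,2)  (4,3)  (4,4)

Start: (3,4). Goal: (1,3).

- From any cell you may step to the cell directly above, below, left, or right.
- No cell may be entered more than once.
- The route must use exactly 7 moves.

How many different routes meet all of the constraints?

Need simple routes of exactly 7 moves from (3,4) to (1,3) (Manhattan distance 3, so 2 moves are spent on a detour and 2 undoing it).
Branch systematically from the start, pruning whenever the remaining move budget drops below the Manhattan distance to (1,3) or differs from it in parity. Grouping the completions by first move — via (2,4): 2; via (4,4): 7; via (3,3): 8 — and summing: 2 + 7 + 8 = 17.
That gives 17 routes.

17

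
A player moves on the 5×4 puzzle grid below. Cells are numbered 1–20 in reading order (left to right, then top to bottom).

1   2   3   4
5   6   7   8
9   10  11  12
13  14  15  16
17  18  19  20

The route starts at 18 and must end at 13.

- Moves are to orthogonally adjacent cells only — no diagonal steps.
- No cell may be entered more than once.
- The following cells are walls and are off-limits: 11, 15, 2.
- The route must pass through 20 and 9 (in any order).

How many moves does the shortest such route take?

10

Any route passes through 20 and 9 in some order between 18 and 13. Summing Manhattan distances along each leg and taking the cheapest ordering (18 → 20 → 9 → 13) gives a lower bound of 2 + 5 + 1 = 8 moves.
The shortest route satisfying every rule uses 10 moves: 18 → 19 → 20 → 16 → 12 → 8 → 7 → 6 → 10 → 9 → 13.
The bound of 8 isn't tight here; checking systematically, no route of length 8 through 9 satisfies every constraint, so 10 is the minimum.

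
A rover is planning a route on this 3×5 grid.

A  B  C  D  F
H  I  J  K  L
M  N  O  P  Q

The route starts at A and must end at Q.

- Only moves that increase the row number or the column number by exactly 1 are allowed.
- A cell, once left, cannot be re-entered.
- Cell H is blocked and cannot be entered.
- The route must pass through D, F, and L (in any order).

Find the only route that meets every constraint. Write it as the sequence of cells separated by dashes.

A - B - C - D - F - L - Q

Moves only go right or down, so the column and row indices never decrease.
Route from A: 4× right (reaching F), 2× down (reaching Q) — 6 moves in all.
Check: all required cells visited.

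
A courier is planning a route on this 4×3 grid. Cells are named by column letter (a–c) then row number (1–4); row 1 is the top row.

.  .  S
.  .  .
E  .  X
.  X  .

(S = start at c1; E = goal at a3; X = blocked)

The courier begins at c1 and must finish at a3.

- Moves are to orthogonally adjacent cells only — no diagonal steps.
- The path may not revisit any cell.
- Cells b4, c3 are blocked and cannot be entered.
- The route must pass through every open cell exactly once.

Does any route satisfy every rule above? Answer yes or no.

Cell a4 has only one open neighbour but is neither the start nor the goal, so a Hamiltonian route would have to both enter and leave it through the same neighbour — impossible without revisiting.

no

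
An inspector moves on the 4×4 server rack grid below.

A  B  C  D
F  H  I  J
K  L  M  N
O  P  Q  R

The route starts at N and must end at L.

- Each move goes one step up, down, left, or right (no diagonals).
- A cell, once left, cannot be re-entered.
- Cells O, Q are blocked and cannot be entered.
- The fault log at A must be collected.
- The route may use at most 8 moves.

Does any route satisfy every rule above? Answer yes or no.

yes

One route that works: N → J → D → C → B → A → F → K → L.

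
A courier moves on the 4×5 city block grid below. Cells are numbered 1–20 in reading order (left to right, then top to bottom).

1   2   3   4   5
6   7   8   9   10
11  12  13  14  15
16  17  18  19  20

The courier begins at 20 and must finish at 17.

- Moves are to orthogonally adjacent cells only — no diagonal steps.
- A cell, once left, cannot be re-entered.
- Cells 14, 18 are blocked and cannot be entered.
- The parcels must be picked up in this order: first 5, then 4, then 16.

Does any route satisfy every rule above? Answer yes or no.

yes

One route that works: 20 → 15 → 10 → 5 → 4 → 9 → 8 → 13 → 12 → 11 → 16 → 17.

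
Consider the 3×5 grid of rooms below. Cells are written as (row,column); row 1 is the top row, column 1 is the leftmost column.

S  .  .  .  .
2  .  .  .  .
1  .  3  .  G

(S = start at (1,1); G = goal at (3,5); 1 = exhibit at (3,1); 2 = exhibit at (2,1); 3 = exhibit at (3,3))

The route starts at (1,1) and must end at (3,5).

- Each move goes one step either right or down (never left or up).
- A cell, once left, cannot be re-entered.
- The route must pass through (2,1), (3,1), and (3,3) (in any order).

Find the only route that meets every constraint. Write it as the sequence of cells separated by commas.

(1,1), (2,1), (3,1), (3,2), (3,3), (3,4), (3,5)

Moves only go right or down, so the column and row indices never decrease.
Route from (1,1): 2× down (reaching (3,1)), 4× right (reaching (3,5)) — 6 moves in all.
Check: all required cells visited.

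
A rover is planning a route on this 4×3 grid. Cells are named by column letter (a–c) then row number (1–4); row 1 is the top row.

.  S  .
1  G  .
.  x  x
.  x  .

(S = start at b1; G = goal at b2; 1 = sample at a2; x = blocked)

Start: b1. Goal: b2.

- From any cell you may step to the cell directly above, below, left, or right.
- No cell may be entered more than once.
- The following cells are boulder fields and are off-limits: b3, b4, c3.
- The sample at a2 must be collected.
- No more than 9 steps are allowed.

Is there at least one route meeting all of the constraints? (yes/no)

yes

One route that works: b1 → a1 → a2 → b2.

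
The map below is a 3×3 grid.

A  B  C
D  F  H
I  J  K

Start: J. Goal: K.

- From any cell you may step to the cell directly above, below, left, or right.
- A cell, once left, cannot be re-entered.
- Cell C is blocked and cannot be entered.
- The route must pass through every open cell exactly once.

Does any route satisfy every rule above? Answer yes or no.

One route that works: J → I → D → A → B → F → H → K.

yes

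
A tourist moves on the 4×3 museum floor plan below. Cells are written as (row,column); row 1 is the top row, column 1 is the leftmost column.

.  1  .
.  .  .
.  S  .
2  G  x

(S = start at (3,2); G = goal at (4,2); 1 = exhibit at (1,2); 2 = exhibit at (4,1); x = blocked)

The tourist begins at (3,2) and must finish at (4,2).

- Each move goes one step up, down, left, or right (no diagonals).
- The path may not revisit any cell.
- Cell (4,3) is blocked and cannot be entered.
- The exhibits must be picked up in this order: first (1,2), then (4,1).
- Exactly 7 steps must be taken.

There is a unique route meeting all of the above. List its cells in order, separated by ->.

(3,2) -> (2,2) -> (1,2) -> (1,1) -> (2,1) -> (3,1) -> (4,1) -> (4,2)

The waypoints must appear in the order (1,2), (4,1), with no cell reused.
Route from (3,2): up 2 to (1,2), left 1 to (1,1), down 3 to (4,1), right 1 to (4,2) — 7 moves in all.
Check: order respected (1 at step 2, 2 at step 6); 7 moves as required.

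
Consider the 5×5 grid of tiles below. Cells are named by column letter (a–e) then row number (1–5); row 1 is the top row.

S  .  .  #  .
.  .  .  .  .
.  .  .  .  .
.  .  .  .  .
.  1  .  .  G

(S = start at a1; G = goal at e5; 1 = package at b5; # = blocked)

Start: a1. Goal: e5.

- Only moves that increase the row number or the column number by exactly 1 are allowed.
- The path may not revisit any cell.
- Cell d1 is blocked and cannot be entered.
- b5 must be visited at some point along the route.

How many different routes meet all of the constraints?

A right/down-only route from a1 to e5 makes exactly 4 down-moves and 4 right-moves in some order.
With no other constraints that would be C(8,4) = 70 routes.
Split at b5 and multiply the segment counts (each segment already excludes blocked cells): a1→b5: 5; b5→e5: 1; product = 5.
That gives 5 routes.

5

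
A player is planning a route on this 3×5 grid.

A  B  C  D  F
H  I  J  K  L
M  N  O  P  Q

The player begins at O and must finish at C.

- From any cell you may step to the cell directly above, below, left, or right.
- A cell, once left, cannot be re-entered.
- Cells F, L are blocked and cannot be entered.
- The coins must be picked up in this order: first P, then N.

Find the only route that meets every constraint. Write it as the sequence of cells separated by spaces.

The waypoints must appear in the order P, N, with no cell reused.
Route from O: right 1 to P, up 1 to K, left 2 to I, down 1 to N, left 1 to M, up 2 to A, right 2 to C — 10 moves in all.
Check: order respected (P at step 1, N at step 5).

O P K J I N M H A B C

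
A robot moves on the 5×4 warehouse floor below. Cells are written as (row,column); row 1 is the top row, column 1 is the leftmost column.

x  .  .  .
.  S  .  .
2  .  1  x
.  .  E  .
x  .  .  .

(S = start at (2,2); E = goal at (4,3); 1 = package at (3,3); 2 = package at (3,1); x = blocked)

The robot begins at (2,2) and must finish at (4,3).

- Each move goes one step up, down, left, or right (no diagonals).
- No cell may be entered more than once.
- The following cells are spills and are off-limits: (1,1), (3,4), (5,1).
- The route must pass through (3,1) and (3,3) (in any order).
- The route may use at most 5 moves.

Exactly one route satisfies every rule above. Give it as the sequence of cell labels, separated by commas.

The budget equals the shortest possible length, so every move has to be on a shortest route through the required cells.
Route from (2,2): left 1 to (2,1), down 1 to (3,1), right 2 to (3,3), down 1 to (4,3) — 5 moves in all.
Check: all required cells visited; 5 ≤ 5 moves.

(2,2), (2,1), (3,1), (3,2), (3,3), (4,3)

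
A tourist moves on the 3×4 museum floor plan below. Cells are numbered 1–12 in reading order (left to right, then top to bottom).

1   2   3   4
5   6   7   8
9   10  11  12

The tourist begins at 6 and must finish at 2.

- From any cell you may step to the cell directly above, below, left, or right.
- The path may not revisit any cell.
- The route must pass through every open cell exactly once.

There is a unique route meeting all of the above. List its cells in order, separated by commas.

Need to visit all 12 open cells exactly once, starting at 6 and ending at 2.
Route from 6: right 1 to 7, up 1 to 3, right 1 to 4, down 2 to 12, left 3 to 9, up 2 to 1, right 1 to 2 — 11 moves in all.
Check: all 12 open cells covered.

6, 7, 3, 4, 8, 12, 11, 10, 9, 5, 1, 2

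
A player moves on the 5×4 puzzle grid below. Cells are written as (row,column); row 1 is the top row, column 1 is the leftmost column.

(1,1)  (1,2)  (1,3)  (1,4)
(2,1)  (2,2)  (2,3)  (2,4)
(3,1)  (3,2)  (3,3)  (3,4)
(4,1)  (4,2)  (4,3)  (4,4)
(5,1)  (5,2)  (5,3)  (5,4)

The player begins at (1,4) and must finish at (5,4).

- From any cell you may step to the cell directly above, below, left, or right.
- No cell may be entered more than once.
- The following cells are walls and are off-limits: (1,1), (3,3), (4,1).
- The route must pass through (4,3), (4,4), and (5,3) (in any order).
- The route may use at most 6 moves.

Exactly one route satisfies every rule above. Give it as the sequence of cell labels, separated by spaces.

Any route must reach (4,3), (4,4), and (5,3) and still end at (5,4) within 6 moves, so the order of the required stops is forced.
Route from (1,4): down 3 to (4,4), left 1 to (4,3), down 1 to (5,3), right 1 to (5,4) — 6 moves in all.
Check: all required cells visited; 6 ≤ 6 moves.

(1,4) (2,4) (3,4) (4,4) (4,3) (5,3) (5,4)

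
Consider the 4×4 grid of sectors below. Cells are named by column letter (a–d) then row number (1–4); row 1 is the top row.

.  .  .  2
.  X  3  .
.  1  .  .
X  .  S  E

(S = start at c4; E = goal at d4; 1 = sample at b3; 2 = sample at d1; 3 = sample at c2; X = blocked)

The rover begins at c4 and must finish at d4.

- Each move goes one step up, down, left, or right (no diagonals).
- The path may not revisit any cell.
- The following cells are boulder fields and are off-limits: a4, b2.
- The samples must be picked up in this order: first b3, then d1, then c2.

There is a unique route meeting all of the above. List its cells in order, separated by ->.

The waypoints must appear in the order b3, d1, c2, with no cell reused.
Route from c4: left 1 to b4, up 1 to b3, left 1 to a3, up 2 to a1, right 3 to d1, down 1 to d2, left 1 to c2, down 1 to c3, right 1 to d3, down 1 to d4 — 13 moves in all.
Check: order respected (1 at step 2, 2 at step 8, 3 at step 10).

c4 -> b4 -> b3 -> a3 -> a2 -> a1 -> b1 -> c1 -> d1 -> d2 -> c2 -> c3 -> d3 -> d4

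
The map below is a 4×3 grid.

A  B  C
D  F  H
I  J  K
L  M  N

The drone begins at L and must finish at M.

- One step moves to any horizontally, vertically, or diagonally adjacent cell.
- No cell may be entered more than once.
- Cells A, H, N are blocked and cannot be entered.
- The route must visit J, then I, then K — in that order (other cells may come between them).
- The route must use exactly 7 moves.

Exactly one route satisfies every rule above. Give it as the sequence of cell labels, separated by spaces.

L J I D B F K M

The waypoints must appear in the order J, I, K, with no cell reused.
Route from L: up-right to J, left to I, up to D, up-right to B, down to F, down-right to K, down-left to M — 7 moves in all.
Check: order respected (J at step 1, I at step 2, K at step 6); 7 moves as required.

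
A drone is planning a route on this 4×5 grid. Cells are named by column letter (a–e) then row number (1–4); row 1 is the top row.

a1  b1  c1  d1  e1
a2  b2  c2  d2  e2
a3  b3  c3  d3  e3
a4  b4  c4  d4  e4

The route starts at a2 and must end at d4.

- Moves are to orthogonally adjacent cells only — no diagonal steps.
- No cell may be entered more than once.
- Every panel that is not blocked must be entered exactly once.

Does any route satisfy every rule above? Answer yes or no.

yes

One route that works: a2 → a1 → b1 → b2 → b3 → a3 → a4 → b4 → c4 → c3 → c2 → c1 → d1 → e1 → e2 → d2 → d3 → e3 → e4 → d4.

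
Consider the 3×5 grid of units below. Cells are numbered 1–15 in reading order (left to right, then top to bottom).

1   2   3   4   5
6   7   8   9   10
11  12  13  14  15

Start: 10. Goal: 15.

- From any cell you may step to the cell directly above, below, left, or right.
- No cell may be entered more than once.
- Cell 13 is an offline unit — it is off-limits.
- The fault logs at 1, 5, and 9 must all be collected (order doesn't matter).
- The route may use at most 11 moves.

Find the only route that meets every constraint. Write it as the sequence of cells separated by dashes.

10 - 5 - 4 - 3 - 2 - 1 - 6 - 7 - 8 - 9 - 14 - 15

The 11-move cap with required stops at 1, 5, 9 leaves no slack for detours.
Route from 10: up to 5, 4× left (reaching 1), down to 6, 3× right (reaching 9), down to 14, right to 15 — 11 moves in all.
Check: all required cells visited; 11 ≤ 11 moves.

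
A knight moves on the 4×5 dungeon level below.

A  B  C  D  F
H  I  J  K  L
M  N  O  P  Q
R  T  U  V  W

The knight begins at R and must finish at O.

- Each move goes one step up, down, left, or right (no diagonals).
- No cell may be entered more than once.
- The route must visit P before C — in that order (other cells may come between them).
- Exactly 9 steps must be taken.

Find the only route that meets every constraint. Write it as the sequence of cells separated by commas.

The waypoints must appear in the order P, C, with no cell reused.
Route from R: right 3 to V, up 3 to D, left 1 to C, down 2 to O — 9 moves in all.
Check: order respected (P at step 4, C at step 7); 9 moves as required.

R, T, U, V, P, K, D, C, J, O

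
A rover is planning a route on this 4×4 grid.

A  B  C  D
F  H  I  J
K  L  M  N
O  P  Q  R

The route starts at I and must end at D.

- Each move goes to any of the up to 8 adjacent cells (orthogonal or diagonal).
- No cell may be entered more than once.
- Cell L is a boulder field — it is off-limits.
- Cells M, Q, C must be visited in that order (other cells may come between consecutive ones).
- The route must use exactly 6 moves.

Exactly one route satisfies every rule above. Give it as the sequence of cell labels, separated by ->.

The waypoints must appear in the order M, Q, C, with no cell reused.
Route from I: down 2 to Q, up-right 1 to N, up 1 to J, up-left 1 to C, right 1 to D — 6 moves in all.
Check: order respected (M at step 1, Q at step 2, C at step 5); 6 moves as required.

I -> M -> Q -> N -> J -> C -> D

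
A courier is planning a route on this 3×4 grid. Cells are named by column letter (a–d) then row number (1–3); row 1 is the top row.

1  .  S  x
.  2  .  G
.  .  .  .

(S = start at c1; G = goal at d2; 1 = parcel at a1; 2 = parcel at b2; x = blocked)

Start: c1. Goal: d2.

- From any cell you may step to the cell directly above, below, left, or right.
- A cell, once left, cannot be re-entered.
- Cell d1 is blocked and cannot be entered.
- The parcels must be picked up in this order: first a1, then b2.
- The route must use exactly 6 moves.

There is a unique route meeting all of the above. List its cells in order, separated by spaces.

The waypoints must appear in the order a1, b2, with no cell reused.
Route from c1: 2× left (reaching a1), down to a2, 3× right (reaching d2) — 6 moves in all.
Check: order respected (1 at step 2, 2 at step 4); 6 moves as required.

c1 b1 a1 a2 b2 c2 d2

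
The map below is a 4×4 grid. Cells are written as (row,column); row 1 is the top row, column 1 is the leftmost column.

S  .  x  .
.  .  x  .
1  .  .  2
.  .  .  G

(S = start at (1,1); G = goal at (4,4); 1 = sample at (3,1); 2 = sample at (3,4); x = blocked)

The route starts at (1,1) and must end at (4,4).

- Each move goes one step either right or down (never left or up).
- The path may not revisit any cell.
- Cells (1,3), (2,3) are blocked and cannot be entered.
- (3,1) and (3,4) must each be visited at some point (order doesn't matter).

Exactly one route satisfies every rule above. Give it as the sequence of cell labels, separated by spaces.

(1,1) (2,1) (3,1) (3,2) (3,3) (3,4) (4,4)

Moves only go right or down, so the column and row indices never decrease.
Route from (1,1): 2× down (reaching (3,1)), 3× right (reaching (3,4)), down to (4,4) — 6 moves in all.
Check: all required cells visited.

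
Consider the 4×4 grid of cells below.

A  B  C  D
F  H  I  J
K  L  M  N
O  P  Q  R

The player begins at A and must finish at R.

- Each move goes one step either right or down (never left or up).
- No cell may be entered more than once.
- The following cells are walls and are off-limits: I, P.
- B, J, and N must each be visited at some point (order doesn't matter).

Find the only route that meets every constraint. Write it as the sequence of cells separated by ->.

Moves only go right or down, so the column and row indices never decrease.
Route from A: 3× right (reaching D), 3× down (reaching R) — 6 moves in all.
Check: all required cells visited.

A -> B -> C -> D -> J -> N -> R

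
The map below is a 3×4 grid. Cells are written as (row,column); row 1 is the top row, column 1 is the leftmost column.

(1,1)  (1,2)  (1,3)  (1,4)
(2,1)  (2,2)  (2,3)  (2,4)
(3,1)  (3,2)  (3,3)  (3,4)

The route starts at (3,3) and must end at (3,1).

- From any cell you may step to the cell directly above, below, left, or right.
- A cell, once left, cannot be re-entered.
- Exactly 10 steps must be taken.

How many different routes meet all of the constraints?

5

Need simple routes of exactly 10 moves from (3,3) to (3,1) (Manhattan distance 2, so 4 moves are spent on a detour and 4 undoing it).
Enumerating: (3,3) (2,3) (2,4) (1,4) (1,3) (1,2) (1,1) (2,1) (2,2) (3,2) (3,1) | (3,3) (3,2) (2,2) (2,3) (2,4) (1,4) (1,3) (1,2) (1,1) (2,1) (3,1) | (3,3) (3,4) (2,4) (1,4) (1,3) (2,3) (2,2) (1,2) (1,1) (2,1) (3,1) | (3,3) (3,4) (2,4) (1,4) (1,3) (1,2) (1,1) (2,1) (2,2) (3,2) (3,1) | (3,3) (3,4) (2,4) (2,3) (1,3) (1,2) (1,1) (2,1) (2,2) (3,2) (3,1).
That gives 5 routes.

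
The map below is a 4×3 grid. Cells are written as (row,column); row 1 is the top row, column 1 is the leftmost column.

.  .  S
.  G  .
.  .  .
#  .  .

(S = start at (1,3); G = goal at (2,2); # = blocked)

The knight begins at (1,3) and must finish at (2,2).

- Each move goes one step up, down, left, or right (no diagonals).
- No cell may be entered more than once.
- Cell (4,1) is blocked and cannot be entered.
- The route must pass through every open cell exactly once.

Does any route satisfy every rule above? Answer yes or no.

yes

One route that works: (1,3) → (2,3) → (3,3) → (4,3) → (4,2) → (3,2) → (3,1) → (2,1) → (1,1) → (1,2) → (2,2).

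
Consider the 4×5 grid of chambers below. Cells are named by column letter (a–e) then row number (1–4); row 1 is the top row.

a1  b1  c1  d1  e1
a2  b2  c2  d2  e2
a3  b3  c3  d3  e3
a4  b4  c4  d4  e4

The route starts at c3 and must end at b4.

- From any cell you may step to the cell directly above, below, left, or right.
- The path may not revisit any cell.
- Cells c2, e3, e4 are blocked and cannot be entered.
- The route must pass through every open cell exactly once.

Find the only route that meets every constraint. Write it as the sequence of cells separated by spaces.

c3 c4 d4 d3 d2 e2 e1 d1 c1 b1 a1 a2 b2 b3 a3 a4 b4

Need to visit all 17 open cells exactly once, starting at c3 and ending at b4.
Cell a4 has only two open neighbours (a3 and b4), so the path must pass straight through it: one of those is the cell it's entered from and the other is where it exits.
Route from c3: down to c4, right to d4, 2× up (reaching d2), right to e2, up to e1, 4× left (reaching a1), down to a2, right to b2, down to b3, left to a3, down to a4, right to b4 — 16 moves in all.
Check: all 17 open cells covered.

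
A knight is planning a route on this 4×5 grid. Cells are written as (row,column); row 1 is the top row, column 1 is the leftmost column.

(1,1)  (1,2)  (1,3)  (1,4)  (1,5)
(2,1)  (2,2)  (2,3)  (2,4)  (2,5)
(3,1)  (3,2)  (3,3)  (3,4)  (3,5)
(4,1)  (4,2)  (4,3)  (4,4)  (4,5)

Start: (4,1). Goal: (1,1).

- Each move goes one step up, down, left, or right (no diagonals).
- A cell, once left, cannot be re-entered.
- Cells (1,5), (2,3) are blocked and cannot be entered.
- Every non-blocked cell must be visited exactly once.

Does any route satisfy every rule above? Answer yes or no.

yes

One route that works: (4,1) → (3,1) → (2,1) → (2,2) → (3,2) → (4,2) → (4,3) → (3,3) → (3,4) → (4,4) → (4,5) → (3,5) → (2,5) → (2,4) → (1,4) → (1,3) → (1,2) → (1,1).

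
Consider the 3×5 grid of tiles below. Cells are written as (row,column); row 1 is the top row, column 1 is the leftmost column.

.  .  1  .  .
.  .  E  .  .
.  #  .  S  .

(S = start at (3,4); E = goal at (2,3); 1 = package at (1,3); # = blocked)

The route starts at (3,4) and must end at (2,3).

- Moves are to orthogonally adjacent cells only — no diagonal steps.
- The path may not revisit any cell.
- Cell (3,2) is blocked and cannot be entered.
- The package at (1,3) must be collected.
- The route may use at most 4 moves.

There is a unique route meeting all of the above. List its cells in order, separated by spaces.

(3,4) (2,4) (1,4) (1,3) (2,3)

Any route must reach (1,3) and still end at (2,3) within 4 moves, so the order of the required stops is forced.
Route from (3,4): 2× up (reaching (1,4)), left to (1,3), down to (2,3) — 4 moves in all.
Check: all required cells visited; 4 ≤ 4 moves.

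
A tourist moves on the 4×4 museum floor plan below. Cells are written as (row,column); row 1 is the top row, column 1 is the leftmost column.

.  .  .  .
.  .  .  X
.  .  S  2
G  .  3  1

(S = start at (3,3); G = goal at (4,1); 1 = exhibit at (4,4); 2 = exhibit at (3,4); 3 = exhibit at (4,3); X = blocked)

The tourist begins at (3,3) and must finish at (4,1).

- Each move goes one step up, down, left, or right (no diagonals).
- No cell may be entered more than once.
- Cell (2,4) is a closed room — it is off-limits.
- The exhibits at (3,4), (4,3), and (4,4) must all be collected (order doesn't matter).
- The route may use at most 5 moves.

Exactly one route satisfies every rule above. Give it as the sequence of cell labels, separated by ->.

The budget equals the shortest possible length, so every move has to be on a shortest route through the required cells.
Route from (3,3): right to (3,4), down to (4,4), 3× left (reaching (4,1)) — 5 moves in all.
Check: all required cells visited; 5 ≤ 5 moves.

(3,3) -> (3,4) -> (4,4) -> (4,3) -> (4,2) -> (4,1)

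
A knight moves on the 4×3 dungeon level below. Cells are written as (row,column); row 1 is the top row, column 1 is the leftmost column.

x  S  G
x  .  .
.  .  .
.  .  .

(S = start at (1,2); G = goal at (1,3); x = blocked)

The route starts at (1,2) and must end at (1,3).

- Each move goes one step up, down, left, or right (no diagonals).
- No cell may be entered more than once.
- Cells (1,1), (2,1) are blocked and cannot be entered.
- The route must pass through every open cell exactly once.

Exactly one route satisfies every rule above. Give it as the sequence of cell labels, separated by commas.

(1,2), (2,2), (3,2), (3,1), (4,1), (4,2), (4,3), (3,3), (2,3), (1,3)

Need to visit all 10 open cells exactly once, starting at (1,2) and ending at (1,3).
Cell (4,3) has only two open neighbours ((3,3) and (4,2)), so the path must pass straight through it: one of those is the cell it's entered from and the other is where it exits.
Route from (1,2): down 2 to (3,2), left 1 to (3,1), down 1 to (4,1), right 2 to (4,3), up 3 to (1,3) — 9 moves in all.
Check: all 10 open cells covered.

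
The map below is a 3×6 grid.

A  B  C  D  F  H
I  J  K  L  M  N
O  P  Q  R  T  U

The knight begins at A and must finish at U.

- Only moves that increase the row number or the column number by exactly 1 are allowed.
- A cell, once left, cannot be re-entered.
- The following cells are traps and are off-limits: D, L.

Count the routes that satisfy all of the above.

6

A right/down-only route from A to U makes exactly 2 down-moves and 5 right-moves in some order.
With no other constraints that would be C(7,2) = 21 routes.
Subtract routes through each blocked cell (inclusion–exclusion for overlaps): − through D: 6 − through L: 12 + through D&L: 3 → 6.
That gives 6 routes.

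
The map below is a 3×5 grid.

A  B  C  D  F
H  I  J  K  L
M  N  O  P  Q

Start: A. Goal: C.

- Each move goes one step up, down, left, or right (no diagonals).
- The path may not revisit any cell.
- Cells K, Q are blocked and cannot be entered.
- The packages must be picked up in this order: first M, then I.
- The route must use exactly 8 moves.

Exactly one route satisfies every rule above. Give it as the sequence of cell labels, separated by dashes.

The waypoints must appear in the order M, I, with no cell reused.
Route from A: 2× down (reaching M), 2× right (reaching O), up to J, left to I, up to B, right to C — 8 moves in all.
Check: order respected (M at step 2, I at step 6); 8 moves as required.

A - H - M - N - O - J - I - B - C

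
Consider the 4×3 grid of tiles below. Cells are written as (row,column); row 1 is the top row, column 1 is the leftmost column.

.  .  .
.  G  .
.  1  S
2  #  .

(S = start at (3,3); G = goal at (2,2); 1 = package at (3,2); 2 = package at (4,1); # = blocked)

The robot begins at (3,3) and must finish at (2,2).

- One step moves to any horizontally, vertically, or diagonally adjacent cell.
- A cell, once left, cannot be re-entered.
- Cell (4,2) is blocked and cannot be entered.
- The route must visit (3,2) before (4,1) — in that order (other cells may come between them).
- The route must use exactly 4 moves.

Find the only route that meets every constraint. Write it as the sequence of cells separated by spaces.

The waypoints must appear in the order (3,2), (4,1), with no cell reused.
Route from (3,3): left to (3,2), down-left to (4,1), up to (3,1), up-right to (2,2) — 4 moves in all.
Check: order respected (1 at step 1, 2 at step 2); 4 moves as required.

(3,3) (3,2) (4,1) (3,1) (2,2)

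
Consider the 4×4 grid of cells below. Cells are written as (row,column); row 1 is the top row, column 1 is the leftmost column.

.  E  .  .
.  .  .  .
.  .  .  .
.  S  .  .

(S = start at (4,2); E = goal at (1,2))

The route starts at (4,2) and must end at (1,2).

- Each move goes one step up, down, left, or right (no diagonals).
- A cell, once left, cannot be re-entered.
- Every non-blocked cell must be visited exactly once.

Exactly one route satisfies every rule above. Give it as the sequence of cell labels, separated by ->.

(4,2) -> (4,1) -> (3,1) -> (3,2) -> (3,3) -> (4,3) -> (4,4) -> (3,4) -> (2,4) -> (1,4) -> (1,3) -> (2,3) -> (2,2) -> (2,1) -> (1,1) -> (1,2)

Need to visit all 16 open cells exactly once, starting at (4,2) and ending at (1,2).
Route from (4,2): left to (4,1), up to (3,1), 2× right (reaching (3,3)), down to (4,3), right to (4,4), 3× up (reaching (1,4)), left to (1,3), down to (2,3), 2× left (reaching (2,1)), up to (1,1), right to (1,2) — 15 moves in all.
Check: all 16 open cells covered.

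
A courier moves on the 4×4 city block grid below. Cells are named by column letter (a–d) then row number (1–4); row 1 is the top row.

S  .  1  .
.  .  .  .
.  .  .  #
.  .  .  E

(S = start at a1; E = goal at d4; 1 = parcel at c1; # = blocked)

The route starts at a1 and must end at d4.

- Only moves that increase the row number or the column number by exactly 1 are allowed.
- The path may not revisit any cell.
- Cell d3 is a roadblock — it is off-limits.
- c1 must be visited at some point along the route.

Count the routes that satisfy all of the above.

A right/down-only route from a1 to d4 makes exactly 3 down-moves and 3 right-moves in some order.
With no other constraints that would be C(6,3) = 20 routes.
Split at c1 and multiply the segment counts (each segment already excludes blocked cells): a1→c1: 1; c1→d4: 1; product = 1.
That gives 1 route.

1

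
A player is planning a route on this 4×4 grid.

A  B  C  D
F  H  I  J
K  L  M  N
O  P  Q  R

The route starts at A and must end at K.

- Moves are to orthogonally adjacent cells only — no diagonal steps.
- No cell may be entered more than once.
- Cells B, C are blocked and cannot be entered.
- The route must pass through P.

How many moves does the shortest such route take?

6

Any route passes through P somewhere between A and K. Summing Manhattan distances along the two legs (A → P → K) gives a lower bound of 4 + 2 = 6 moves.
A route of 6 moves achieves this: A → F → H → L → P → O → K.
Since 6 matches the lower bound, it is optimal.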